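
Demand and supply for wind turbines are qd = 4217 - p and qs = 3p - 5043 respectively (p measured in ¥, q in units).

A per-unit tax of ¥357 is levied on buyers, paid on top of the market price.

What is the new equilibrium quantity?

Before the shock: 4217 - p = 3p - 5043 ⇒ 9260 = 4p ⇒ p = 2315, q = 1902.
Since buyers pay the price plus the tax, the effective demand curve becomes qd = 3860 - p.
Equate the new curves: 3860 - p = 3p - 5043, giving 8903 = 4p, p = 2225.75, q = 1634.25.

1634.25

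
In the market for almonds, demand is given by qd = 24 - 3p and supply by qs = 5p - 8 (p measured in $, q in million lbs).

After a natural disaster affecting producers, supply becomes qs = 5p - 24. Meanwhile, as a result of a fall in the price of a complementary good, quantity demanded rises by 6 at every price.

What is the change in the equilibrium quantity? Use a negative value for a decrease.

Original equilibrium: 24 - 3p = 5p - 8 gives 32 = 8p, so p = 4 and q = 12.
The shock moves the curves to qd = 30 - 3p and qs = 5p - 24.
New equilibrium: 30 - 3p = 5p - 24 ⇒ 54 = 8p ⇒ p = 6.75, q = 9.75.
Δq = 9.75 − 12 = -2.25.

-2.25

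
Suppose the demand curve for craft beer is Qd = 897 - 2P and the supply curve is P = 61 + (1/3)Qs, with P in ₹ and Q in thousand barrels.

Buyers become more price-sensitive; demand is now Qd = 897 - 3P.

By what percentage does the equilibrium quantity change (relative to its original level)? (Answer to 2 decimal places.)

Initially, 897 - 2P = 3P - 183, so 1080 = 5P and P = 216, Q = 465.
The shock moves the curves to Qd = 897 - 3P and Qs = 3P - 183.
Clearing the new market: 897 - 3P = 3P - 183, so P = 180 and Q = 357.
%ΔQ = (357 − 465) / 465 × 100 = -23.23%.

-23.23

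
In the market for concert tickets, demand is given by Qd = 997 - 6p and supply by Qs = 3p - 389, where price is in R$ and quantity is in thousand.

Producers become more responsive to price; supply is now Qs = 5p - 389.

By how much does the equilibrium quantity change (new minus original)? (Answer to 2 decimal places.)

+168.00

Original equilibrium: 997 - 6p = 3p - 389 gives 1386 = 9p, so p = 154 and Q = 73.
The new curves are Qd = 997 - 6p (demand) and Qs = 5p - 389 (supply).
Equate the new curves: 997 - 6p = 5p - 389, giving 1386 = 11p, p = 126, Q = 241.
ΔQ = 241 − 73 = +168.00.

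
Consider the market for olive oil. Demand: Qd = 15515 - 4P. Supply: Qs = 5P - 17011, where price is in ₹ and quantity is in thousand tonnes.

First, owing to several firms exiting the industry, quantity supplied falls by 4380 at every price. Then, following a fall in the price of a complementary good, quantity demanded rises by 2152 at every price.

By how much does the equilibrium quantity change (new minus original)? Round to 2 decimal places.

Solve the original market: 15515 - 4P = 5P - 17011, hence P = 3614 and Q = 1059.
The shock moves the curves to Qd = 17667 - 4P and Qs = 5P - 21391.
New equilibrium: 17667 - 4P = 5P - 21391 ⇒ 39058 = 9P ⇒ P = 39058/9 ≈ 4339.7778, Q = 2771/9 ≈ 307.8889.
ΔQ = 307.8889 − 1059 = -751.11.

-751.11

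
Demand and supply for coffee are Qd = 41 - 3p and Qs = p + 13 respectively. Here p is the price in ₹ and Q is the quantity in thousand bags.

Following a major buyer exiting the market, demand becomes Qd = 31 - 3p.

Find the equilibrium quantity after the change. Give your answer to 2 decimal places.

Original equilibrium: 41 - 3p = p + 13 gives 28 = 4p, so p = 7 and Q = 20.
With the change applied: demand Qd = 31 - 3p, supply Qs = p + 13.
Setting them equal: 31 - 3p = p + 13 → 18 = 4p, so p = 4.5 and Q = 17.5.

17.50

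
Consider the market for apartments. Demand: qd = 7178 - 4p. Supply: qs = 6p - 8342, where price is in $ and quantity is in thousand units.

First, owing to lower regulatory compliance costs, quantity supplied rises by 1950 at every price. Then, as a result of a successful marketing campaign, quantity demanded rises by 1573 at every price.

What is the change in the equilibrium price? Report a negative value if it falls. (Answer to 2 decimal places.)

-37.70

Solve the original market: 7178 - 4p = 6p - 8342, hence p = 1552 and q = 970.
With the change applied: demand qd = 8751 - 4p, supply qs = 6p - 6392.
New equilibrium: 8751 - 4p = 6p - 6392 ⇒ 15143 = 10p ⇒ p = 1514.3, q = 2693.8.
Δp = 1514.3 − 1552 = -37.70.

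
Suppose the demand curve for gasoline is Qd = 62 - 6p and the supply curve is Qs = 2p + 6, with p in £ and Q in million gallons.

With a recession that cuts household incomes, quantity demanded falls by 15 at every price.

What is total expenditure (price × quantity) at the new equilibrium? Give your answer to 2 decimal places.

83.28

Original equilibrium: 62 - 6p = 2p + 6 gives 56 = 8p, so p = 7 and Q = 20.
After the shift, demand is Qd = 47 - 6p and supply is Qs = 2p + 6.
Clearing the new market: 47 - 6p = 2p + 6, so p = 5.125 and Q = 16.25.
New expenditure = 5.125 × 16.25 = 83.28.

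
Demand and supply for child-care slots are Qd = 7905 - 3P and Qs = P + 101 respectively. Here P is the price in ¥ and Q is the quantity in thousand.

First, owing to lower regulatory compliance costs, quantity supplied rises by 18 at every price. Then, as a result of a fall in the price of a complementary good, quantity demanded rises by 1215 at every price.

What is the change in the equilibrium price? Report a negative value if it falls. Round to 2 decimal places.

Before the shock: 7905 - 3P = P + 101 ⇒ 7804 = 4P ⇒ P = 1951, Q = 2052.
With the change applied: demand Qd = 9120 - 3P, supply Qs = P + 119.
Setting them equal: 9120 - 3P = P + 119 → 9001 = 4P, so P = 2250.25 and Q = 2369.25.
ΔP = 2250.25 − 1951 = +299.25.

+299.25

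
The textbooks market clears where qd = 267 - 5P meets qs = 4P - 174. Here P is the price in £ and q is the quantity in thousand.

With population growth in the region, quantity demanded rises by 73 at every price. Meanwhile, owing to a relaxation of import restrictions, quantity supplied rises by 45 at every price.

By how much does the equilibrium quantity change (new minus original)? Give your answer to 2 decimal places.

+57.44

Before the shock: 267 - 5P = 4P - 174 ⇒ 441 = 9P ⇒ P = 49, q = 22.
After the shift, demand is qd = 340 - 5P and supply is qs = 4P - 129.
New equilibrium: 340 - 5P = 4P - 129 ⇒ 469 = 9P ⇒ P = 469/9 ≈ 52.1111, q = 715/9 ≈ 79.4444.
Δq = 79.4444 − 22 = +57.44.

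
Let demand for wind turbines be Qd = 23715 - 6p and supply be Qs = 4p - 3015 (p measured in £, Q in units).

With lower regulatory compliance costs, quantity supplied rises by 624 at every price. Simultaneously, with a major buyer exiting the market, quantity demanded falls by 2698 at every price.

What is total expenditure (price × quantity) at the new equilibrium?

Initially, 23715 - 6p = 4p - 3015, so 26730 = 10p and p = 2673, Q = 7677.
The shock moves the curves to Qd = 21017 - 6p and Qs = 4p - 2391.
New equilibrium: 21017 - 6p = 4p - 2391 ⇒ 23408 = 10p ⇒ p = 2340.8, Q = 6972.2.
New expenditure = 2340.8 × 6972.2 = 16320525.76.

16320525.76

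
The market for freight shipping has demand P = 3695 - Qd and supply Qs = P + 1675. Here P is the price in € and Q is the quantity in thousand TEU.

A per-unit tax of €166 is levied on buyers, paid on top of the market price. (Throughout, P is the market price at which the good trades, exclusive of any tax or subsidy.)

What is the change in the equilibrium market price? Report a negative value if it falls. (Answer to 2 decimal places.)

-83.00

Original equilibrium: 3695 - P = P + 1675 gives 2020 = 2P, so P = 1010 and Q = 2685.
Since buyers pay the price plus the tax, the effective demand curve becomes Qd = 3529 - P.
Clearing the new market: 3529 - P = P + 1675, so P = 927 and Q = 2602.
ΔP = 927 − 1010 = -83.00.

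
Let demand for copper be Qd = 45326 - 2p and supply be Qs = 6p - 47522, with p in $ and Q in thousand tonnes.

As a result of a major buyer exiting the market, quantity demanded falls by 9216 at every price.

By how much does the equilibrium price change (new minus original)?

-1152

Solve the original market: 45326 - 2p = 6p - 47522, hence p = 11606 and Q = 22114.
After the shift, demand is Qd = 36110 - 2p and supply is Qs = 6p - 47522.
Clearing the new market: 36110 - 2p = 6p - 47522, so p = 10454 and Q = 15202.
Δp = 10454 − 11606 = -1152.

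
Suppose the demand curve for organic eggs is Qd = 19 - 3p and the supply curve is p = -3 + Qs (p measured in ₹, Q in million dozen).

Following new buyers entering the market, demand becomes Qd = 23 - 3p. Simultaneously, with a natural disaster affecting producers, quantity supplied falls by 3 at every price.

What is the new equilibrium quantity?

5.75

Solve the original market: 19 - 3p = p + 3, hence p = 4 and Q = 7.
The new curves are Qd = 23 - 3p (demand) and Qs = p (supply).
Equate the new curves: 23 - 3p = p, giving 23 = 4p, p = 5.75, Q = 5.75.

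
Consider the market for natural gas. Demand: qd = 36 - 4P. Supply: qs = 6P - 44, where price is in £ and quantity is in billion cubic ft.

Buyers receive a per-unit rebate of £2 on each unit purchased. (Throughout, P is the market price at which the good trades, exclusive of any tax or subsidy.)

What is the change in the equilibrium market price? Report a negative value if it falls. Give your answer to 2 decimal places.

+0.80

Initially, 36 - 4P = 6P - 44, so 80 = 10P and P = 8, q = 4.
Since buyers' out-of-pocket price is the market price minus the rebate, the effective demand curve becomes qd = 44 - 4P.
Clearing the new market: 44 - 4P = 6P - 44, so P = 8.8 and q = 8.8.
ΔP = 8.8 − 8 = +0.80.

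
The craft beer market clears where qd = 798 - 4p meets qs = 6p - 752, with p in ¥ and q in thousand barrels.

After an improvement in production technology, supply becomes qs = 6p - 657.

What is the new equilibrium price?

145.5

Solve the original market: 798 - 4p = 6p - 752, hence p = 155 and q = 178.
After the shift, demand is qd = 798 - 4p and supply is qs = 6p - 657.
Clearing the new market: 798 - 4p = 6p - 657, so p = 145.5 and q = 216.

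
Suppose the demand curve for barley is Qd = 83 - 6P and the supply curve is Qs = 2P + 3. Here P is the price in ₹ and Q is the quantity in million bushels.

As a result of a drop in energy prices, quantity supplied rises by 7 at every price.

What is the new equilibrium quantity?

Before the shock: 83 - 6P = 2P + 3 ⇒ 80 = 8P ⇒ P = 10, Q = 23.
The shock moves the curves to Qd = 83 - 6P and Qs = 2P + 10.
Clearing the new market: 83 - 6P = 2P + 10, so P = 9.125 and Q = 28.25.

28.25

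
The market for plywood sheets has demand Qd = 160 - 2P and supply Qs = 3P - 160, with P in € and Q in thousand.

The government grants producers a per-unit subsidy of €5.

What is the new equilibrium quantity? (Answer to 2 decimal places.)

38.00

Original equilibrium: 160 - 2P = 3P - 160 gives 320 = 5P, so P = 64 and Q = 32.
Since sellers receive the price plus the subsidy, the effective supply curve becomes Qs = 3P - 145.
Clearing the new market: 160 - 2P = 3P - 145, so P = 61 and Q = 38.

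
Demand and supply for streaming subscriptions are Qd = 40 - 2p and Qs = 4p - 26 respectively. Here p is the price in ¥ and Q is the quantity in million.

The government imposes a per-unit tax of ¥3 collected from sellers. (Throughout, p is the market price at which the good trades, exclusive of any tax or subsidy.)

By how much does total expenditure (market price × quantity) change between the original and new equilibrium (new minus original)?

Original equilibrium: 40 - 2p = 4p - 26 gives 66 = 6p, so p = 11 and Q = 18.
Since sellers keep the price net of the tax, the effective supply curve becomes Qs = 4p - 38.
Equate the new curves: 40 - 2p = 4p - 38, giving 78 = 6p, p = 13, Q = 14.
Expenditure moves from 11×18 = 198 to 13×14 = 182; change = -16.

-16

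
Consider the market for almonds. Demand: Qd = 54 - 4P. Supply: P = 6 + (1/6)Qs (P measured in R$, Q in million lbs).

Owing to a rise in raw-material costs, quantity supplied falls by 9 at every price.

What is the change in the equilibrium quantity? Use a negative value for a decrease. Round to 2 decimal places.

Original equilibrium: 54 - 4P = 6P - 36 gives 90 = 10P, so P = 9 and Q = 18.
With the change applied: demand Qd = 54 - 4P, supply Qs = 6P - 45.
Equate the new curves: 54 - 4P = 6P - 45, giving 99 = 10P, P = 9.9, Q = 14.4.
ΔQ = 14.4 − 18 = -3.60.

-3.60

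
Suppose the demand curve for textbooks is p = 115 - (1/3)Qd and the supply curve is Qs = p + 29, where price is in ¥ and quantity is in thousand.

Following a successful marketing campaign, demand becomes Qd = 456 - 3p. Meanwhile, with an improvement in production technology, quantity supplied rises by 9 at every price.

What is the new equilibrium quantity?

142.5

Before the shock: 345 - 3p = p + 29 ⇒ 316 = 4p ⇒ p = 79, Q = 108.
With the change applied: demand Qd = 456 - 3p, supply Qs = p + 38.
Equate the new curves: 456 - 3p = p + 38, giving 418 = 4p, p = 104.5, Q = 142.5.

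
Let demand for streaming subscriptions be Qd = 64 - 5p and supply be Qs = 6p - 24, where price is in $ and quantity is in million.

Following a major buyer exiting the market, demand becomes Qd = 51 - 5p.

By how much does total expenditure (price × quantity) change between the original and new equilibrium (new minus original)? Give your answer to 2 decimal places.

-76.71

Original equilibrium: 64 - 5p = 6p - 24 gives 88 = 11p, so p = 8 and Q = 24.
After the shift, demand is Qd = 51 - 5p and supply is Qs = 6p - 24.
New equilibrium: 51 - 5p = 6p - 24 ⇒ 75 = 11p ⇒ p = 75/11 ≈ 6.8182, Q = 186/11 ≈ 16.9091.
Expenditure moves from 8×24 = 192 to 6.8182×16.9091 = 115.2893; change = -76.71.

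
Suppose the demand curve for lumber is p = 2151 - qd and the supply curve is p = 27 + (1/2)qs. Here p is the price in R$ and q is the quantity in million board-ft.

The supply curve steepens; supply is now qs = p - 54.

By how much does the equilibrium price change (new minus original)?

+367.5

Initially, 2151 - p = 2p - 54, so 2205 = 3p and p = 735, q = 1416.
With the change applied: demand qd = 2151 - p, supply qs = p - 54.
Clearing the new market: 2151 - p = p - 54, so p = 1102.5 and q = 1048.5.
Δp = 1102.5 − 735 = +367.5.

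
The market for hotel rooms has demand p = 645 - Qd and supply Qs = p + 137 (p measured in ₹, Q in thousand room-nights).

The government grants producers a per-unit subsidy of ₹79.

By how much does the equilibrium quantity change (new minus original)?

Before the shock: 645 - p = p + 137 ⇒ 508 = 2p ⇒ p = 254, Q = 391.
Since sellers receive the price plus the subsidy, the effective supply curve becomes Qs = p + 216.
New equilibrium: 645 - p = p + 216 ⇒ 429 = 2p ⇒ p = 214.5, Q = 430.5.
ΔQ = 430.5 − 391 = +39.5.

+39.5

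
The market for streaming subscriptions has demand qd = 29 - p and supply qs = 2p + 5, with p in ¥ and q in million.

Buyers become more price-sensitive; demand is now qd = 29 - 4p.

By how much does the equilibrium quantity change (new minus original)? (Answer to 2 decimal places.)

-8.00

Original equilibrium: 29 - p = 2p + 5 gives 24 = 3p, so p = 8 and q = 21.
After the shift, demand is qd = 29 - 4p and supply is qs = 2p + 5.
Setting them equal: 29 - 4p = 2p + 5 → 24 = 6p, so p = 4 and q = 13.
Δq = 13 − 21 = -8.00.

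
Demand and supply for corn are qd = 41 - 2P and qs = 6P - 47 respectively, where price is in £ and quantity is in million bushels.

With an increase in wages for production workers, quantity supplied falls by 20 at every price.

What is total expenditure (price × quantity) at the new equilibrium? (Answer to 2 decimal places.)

189.00

Initially, 41 - 2P = 6P - 47, so 88 = 8P and P = 11, q = 19.
The new curves are qd = 41 - 2P (demand) and qs = 6P - 67 (supply).
Clearing the new market: 41 - 2P = 6P - 67, so P = 13.5 and q = 14.
New expenditure = 13.5 × 14 = 189.00.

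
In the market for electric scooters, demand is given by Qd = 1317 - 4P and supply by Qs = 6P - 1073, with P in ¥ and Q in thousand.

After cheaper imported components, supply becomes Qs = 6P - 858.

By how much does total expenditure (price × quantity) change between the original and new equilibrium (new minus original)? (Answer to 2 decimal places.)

+10943.50

Before the shock: 1317 - 4P = 6P - 1073 ⇒ 2390 = 10P ⇒ P = 239, Q = 361.
After the shift, demand is Qd = 1317 - 4P and supply is Qs = 6P - 858.
Setting them equal: 1317 - 4P = 6P - 858 → 2175 = 10P, so P = 217.5 and Q = 447.
Expenditure moves from 239×361 = 86279 to 217.5×447 = 97222.5; change = +10943.50.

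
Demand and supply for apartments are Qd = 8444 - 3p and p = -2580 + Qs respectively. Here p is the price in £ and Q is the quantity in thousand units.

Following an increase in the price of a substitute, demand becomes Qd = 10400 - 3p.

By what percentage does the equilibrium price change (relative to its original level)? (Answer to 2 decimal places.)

+33.36

Original equilibrium: 8444 - 3p = p + 2580 gives 5864 = 4p, so p = 1466 and Q = 4046.
After the shift, demand is Qd = 10400 - 3p and supply is Qs = p + 2580.
New equilibrium: 10400 - 3p = p + 2580 ⇒ 7820 = 4p ⇒ p = 1955, Q = 4535.
%Δp = (1955 − 1466) / 1466 × 100 = +33.36%.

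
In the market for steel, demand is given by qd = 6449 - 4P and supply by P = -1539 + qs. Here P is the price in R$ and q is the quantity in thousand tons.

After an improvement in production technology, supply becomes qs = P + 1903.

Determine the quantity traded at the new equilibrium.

Before the shock: 6449 - 4P = P + 1539 ⇒ 4910 = 5P ⇒ P = 982, q = 2521.
The new curves are qd = 6449 - 4P (demand) and qs = P + 1903 (supply).
Equate the new curves: 6449 - 4P = P + 1903, giving 4546 = 5P, P = 909.2, q = 2812.2.

2812.2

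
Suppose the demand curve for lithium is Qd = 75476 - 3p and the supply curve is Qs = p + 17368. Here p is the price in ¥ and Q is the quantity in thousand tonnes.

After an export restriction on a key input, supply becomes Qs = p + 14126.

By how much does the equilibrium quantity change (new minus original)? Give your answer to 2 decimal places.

-2431.50

Initially, 75476 - 3p = p + 17368, so 58108 = 4p and p = 14527, Q = 31895.
The new curves are Qd = 75476 - 3p (demand) and Qs = p + 14126 (supply).
Equate the new curves: 75476 - 3p = p + 14126, giving 61350 = 4p, p = 15337.5, Q = 29463.5.
ΔQ = 29463.5 − 31895 = -2431.50.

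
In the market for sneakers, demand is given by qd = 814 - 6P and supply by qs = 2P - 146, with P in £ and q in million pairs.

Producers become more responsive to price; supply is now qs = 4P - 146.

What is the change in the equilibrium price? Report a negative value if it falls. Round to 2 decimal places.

-24.00

Original equilibrium: 814 - 6P = 2P - 146 gives 960 = 8P, so P = 120 and q = 94.
The shock moves the curves to qd = 814 - 6P and qs = 4P - 146.
Clearing the new market: 814 - 6P = 4P - 146, so P = 96 and q = 238.
ΔP = 96 − 120 = -24.00.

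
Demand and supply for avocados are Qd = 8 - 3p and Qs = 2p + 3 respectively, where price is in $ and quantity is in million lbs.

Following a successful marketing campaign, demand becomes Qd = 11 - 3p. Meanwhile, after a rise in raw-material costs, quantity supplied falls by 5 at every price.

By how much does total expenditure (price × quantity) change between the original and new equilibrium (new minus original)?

Before the shock: 8 - 3p = 2p + 3 ⇒ 5 = 5p ⇒ p = 1, Q = 5.
After the shift, demand is Qd = 11 - 3p and supply is Qs = 2p - 2.
New equilibrium: 11 - 3p = 2p - 2 ⇒ 13 = 5p ⇒ p = 2.6, Q = 3.2.
Expenditure moves from 1×5 = 5 to 2.6×3.2 = 8.32; change = +3.32.

+3.32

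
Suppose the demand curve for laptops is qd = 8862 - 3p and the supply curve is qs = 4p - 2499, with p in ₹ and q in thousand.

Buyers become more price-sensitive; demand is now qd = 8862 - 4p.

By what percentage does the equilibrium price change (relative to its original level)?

Solve the original market: 8862 - 3p = 4p - 2499, hence p = 1623 and q = 3993.
After the shift, demand is qd = 8862 - 4p and supply is qs = 4p - 2499.
New equilibrium: 8862 - 4p = 4p - 2499 ⇒ 11361 = 8p ⇒ p = 1420.125, q = 3181.5.
%Δp = (1420.125 − 1623) / 1623 × 100 = -12.5%.

-12.5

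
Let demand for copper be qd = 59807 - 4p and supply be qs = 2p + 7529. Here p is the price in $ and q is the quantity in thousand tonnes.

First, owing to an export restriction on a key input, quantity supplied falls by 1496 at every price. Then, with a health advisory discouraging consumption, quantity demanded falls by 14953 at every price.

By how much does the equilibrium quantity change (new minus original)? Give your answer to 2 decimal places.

-5981.67

Original equilibrium: 59807 - 4p = 2p + 7529 gives 52278 = 6p, so p = 8713 and q = 24955.
After the shift, demand is qd = 44854 - 4p and supply is qs = 2p + 6033.
Equate the new curves: 44854 - 4p = 2p + 6033, giving 38821 = 6p, p = 38821/6 ≈ 6470.1667, q = 56920/3 ≈ 18973.3333.
Δq = 18973.3333 − 24955 = -5981.67.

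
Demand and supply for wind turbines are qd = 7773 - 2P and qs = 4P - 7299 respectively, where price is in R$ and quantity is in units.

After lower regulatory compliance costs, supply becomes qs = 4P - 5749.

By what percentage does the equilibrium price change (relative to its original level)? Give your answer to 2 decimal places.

Before the shock: 7773 - 2P = 4P - 7299 ⇒ 15072 = 6P ⇒ P = 2512, q = 2749.
The shock moves the curves to qd = 7773 - 2P and qs = 4P - 5749.
Equate the new curves: 7773 - 2P = 4P - 5749, giving 13522 = 6P, P = 6761/3 ≈ 2253.6667, q = 9797/3 ≈ 3265.6667.
%ΔP = (2253.6667 − 2512) / 2512 × 100 = -10.28%.

-10.28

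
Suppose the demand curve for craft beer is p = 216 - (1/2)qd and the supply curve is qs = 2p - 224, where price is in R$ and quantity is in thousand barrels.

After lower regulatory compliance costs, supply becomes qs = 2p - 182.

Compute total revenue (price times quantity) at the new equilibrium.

19187.5

Original equilibrium: 432 - 2p = 2p - 224 gives 656 = 4p, so p = 164 and q = 104.
With the change applied: demand qd = 432 - 2p, supply qs = 2p - 182.
Setting them equal: 432 - 2p = 2p - 182 → 614 = 4p, so p = 153.5 and q = 125.
New expenditure = 153.5 × 125 = 19187.5.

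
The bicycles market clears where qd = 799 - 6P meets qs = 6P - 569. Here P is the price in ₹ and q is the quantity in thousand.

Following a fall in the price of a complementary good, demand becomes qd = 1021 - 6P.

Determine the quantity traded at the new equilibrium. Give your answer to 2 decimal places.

226.00

Solve the original market: 799 - 6P = 6P - 569, hence P = 114 and q = 115.
The shock moves the curves to qd = 1021 - 6P and qs = 6P - 569.
Clearing the new market: 1021 - 6P = 6P - 569, so P = 132.5 and q = 226.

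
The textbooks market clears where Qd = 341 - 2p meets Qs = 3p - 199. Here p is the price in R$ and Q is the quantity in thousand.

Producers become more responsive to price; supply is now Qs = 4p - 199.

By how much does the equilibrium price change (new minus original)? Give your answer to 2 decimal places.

Solve the original market: 341 - 2p = 3p - 199, hence p = 108 and Q = 125.
The shock moves the curves to Qd = 341 - 2p and Qs = 4p - 199.
Setting them equal: 341 - 2p = 4p - 199 → 540 = 6p, so p = 90 and Q = 161.
Δp = 90 − 108 = -18.00.

-18.00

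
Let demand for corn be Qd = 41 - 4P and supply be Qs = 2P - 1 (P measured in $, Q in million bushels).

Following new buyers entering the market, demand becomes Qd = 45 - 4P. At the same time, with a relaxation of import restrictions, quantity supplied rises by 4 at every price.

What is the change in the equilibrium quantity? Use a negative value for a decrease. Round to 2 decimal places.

+4.00

Solve the original market: 41 - 4P = 2P - 1, hence P = 7 and Q = 13.
After the shift, demand is Qd = 45 - 4P and supply is Qs = 2P + 3.
Clearing the new market: 45 - 4P = 2P + 3, so P = 7 and Q = 17.
ΔQ = 17 − 13 = +4.00.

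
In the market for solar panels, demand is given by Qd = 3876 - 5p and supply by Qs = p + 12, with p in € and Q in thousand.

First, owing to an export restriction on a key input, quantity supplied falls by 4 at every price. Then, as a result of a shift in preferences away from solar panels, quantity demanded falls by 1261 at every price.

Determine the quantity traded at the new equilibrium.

442.5

Original equilibrium: 3876 - 5p = p + 12 gives 3864 = 6p, so p = 644 and Q = 656.
After the shift, demand is Qd = 2615 - 5p and supply is Qs = p + 8.
Setting them equal: 2615 - 5p = p + 8 → 2607 = 6p, so p = 434.5 and Q = 442.5.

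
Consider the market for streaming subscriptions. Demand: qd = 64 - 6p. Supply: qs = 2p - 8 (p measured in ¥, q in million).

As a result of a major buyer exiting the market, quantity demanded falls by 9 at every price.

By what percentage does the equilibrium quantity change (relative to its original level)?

-22.5

Before the shock: 64 - 6p = 2p - 8 ⇒ 72 = 8p ⇒ p = 9, q = 10.
The new curves are qd = 55 - 6p (demand) and qs = 2p - 8 (supply).
New equilibrium: 55 - 6p = 2p - 8 ⇒ 63 = 8p ⇒ p = 7.875, q = 7.75.
%Δq = (7.75 − 10) / 10 × 100 = -22.5%.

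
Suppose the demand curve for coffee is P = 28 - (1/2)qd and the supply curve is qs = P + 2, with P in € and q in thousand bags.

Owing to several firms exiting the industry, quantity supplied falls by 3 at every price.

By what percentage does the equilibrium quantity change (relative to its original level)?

Before the shock: 56 - 2P = P + 2 ⇒ 54 = 3P ⇒ P = 18, q = 20.
After the shift, demand is qd = 56 - 2P and supply is qs = P - 1.
New equilibrium: 56 - 2P = P - 1 ⇒ 57 = 3P ⇒ P = 19, q = 18.
%Δq = (18 − 20) / 20 × 100 = -10%.

-10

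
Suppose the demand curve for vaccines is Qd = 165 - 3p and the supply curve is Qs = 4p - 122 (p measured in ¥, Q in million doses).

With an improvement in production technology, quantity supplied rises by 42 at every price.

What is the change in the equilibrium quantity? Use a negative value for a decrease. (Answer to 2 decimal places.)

+18.00

Solve the original market: 165 - 3p = 4p - 122, hence p = 41 and Q = 42.
After the shift, demand is Qd = 165 - 3p and supply is Qs = 4p - 80.
New equilibrium: 165 - 3p = 4p - 80 ⇒ 245 = 7p ⇒ p = 35, Q = 60.
ΔQ = 60 − 42 = +18.00.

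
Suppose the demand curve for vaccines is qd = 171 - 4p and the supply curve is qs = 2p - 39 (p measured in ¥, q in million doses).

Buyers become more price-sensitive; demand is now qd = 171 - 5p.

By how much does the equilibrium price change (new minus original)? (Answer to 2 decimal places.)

-5.00

Solve the original market: 171 - 4p = 2p - 39, hence p = 35 and q = 31.
The shock moves the curves to qd = 171 - 5p and qs = 2p - 39.
New equilibrium: 171 - 5p = 2p - 39 ⇒ 210 = 7p ⇒ p = 30, q = 21.
Δp = 30 − 35 = -5.00.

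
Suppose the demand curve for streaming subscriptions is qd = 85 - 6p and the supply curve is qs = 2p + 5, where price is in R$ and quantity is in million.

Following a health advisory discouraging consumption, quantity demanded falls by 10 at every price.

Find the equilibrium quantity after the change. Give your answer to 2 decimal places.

Initially, 85 - 6p = 2p + 5, so 80 = 8p and p = 10, q = 25.
The shock moves the curves to qd = 75 - 6p and qs = 2p + 5.
Equate the new curves: 75 - 6p = 2p + 5, giving 70 = 8p, p = 8.75, q = 22.5.

22.50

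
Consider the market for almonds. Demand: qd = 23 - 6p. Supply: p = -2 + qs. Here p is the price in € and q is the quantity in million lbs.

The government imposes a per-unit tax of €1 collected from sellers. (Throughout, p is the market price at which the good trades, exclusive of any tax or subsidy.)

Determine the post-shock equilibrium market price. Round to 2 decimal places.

Solve the original market: 23 - 6p = p + 2, hence p = 3 and q = 5.
Since sellers keep the price net of the tax, the effective supply curve becomes qs = p + 1.
Clearing the new market: 23 - 6p = p + 1, so p = 22/7 ≈ 3.1429 and q = 29/7 ≈ 4.1429.

3.14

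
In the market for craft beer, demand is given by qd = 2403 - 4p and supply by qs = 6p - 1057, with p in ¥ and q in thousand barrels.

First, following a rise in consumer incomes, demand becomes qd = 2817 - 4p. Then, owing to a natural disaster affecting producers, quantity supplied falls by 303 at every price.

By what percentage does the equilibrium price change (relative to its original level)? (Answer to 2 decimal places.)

+20.72

Original equilibrium: 2403 - 4p = 6p - 1057 gives 3460 = 10p, so p = 346 and q = 1019.
The new curves are qd = 2817 - 4p (demand) and qs = 6p - 1360 (supply).
Clearing the new market: 2817 - 4p = 6p - 1360, so p = 417.7 and q = 1146.2.
%Δp = (417.7 − 346) / 346 × 100 = +20.72%.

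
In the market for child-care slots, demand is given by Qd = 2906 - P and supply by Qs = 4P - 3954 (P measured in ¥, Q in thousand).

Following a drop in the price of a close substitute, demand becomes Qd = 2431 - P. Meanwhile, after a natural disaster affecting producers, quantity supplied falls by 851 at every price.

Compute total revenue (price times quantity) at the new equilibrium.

1423755.36

Initially, 2906 - P = 4P - 3954, so 6860 = 5P and P = 1372, Q = 1534.
The shock moves the curves to Qd = 2431 - P and Qs = 4P - 4805.
New equilibrium: 2431 - P = 4P - 4805 ⇒ 7236 = 5P ⇒ P = 1447.2, Q = 983.8.
New expenditure = 1447.2 × 983.8 = 1423755.36.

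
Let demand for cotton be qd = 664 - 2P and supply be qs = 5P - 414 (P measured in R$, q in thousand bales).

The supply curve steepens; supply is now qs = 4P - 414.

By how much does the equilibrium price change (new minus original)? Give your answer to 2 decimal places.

+25.67

Solve the original market: 664 - 2P = 5P - 414, hence P = 154 and q = 356.
The new curves are qd = 664 - 2P (demand) and qs = 4P - 414 (supply).
Clearing the new market: 664 - 2P = 4P - 414, so P = 539/3 ≈ 179.6667 and q = 914/3 ≈ 304.6667.
ΔP = 179.6667 − 154 = +25.67.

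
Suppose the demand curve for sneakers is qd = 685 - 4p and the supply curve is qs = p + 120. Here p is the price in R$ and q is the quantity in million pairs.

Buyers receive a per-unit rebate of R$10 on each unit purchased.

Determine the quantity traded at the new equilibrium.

241

Solve the original market: 685 - 4p = p + 120, hence p = 113 and q = 233.
Since buyers' out-of-pocket price is the market price minus the rebate, the effective demand curve becomes qd = 725 - 4p.
Clearing the new market: 725 - 4p = p + 120, so p = 121 and q = 241.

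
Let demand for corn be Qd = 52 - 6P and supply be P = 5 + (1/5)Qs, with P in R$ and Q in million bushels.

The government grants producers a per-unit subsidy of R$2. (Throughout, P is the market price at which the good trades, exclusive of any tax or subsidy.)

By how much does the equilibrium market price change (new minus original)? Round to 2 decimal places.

Before the shock: 52 - 6P = 5P - 25 ⇒ 77 = 11P ⇒ P = 7, Q = 10.
Since sellers receive the price plus the subsidy, the effective supply curve becomes Qs = 5P - 15.
Equate the new curves: 52 - 6P = 5P - 15, giving 67 = 11P, P = 67/11 ≈ 6.0909, Q = 170/11 ≈ 15.4545.
ΔP = 6.0909 − 7 = -0.91.

-0.91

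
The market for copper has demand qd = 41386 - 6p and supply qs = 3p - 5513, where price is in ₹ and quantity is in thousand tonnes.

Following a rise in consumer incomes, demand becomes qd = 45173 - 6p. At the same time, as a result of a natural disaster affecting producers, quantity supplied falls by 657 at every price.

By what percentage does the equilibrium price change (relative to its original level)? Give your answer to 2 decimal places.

+9.48

Initially, 41386 - 6p = 3p - 5513, so 46899 = 9p and p = 5211, q = 10120.
After the shift, demand is qd = 45173 - 6p and supply is qs = 3p - 6170.
New equilibrium: 45173 - 6p = 3p - 6170 ⇒ 51343 = 9p ⇒ p = 51343/9 ≈ 5704.7778, q = 32833/3 ≈ 10944.3333.
%Δp = (5704.7778 − 5211) / 5211 × 100 = +9.48%.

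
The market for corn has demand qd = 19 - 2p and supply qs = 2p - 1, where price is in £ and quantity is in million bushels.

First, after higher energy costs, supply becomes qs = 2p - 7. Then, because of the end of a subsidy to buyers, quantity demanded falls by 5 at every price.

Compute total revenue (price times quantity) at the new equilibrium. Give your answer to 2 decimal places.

18.38

Original equilibrium: 19 - 2p = 2p - 1 gives 20 = 4p, so p = 5 and q = 9.
With the change applied: demand qd = 14 - 2p, supply qs = 2p - 7.
Setting them equal: 14 - 2p = 2p - 7 → 21 = 4p, so p = 5.25 and q = 3.5.
New expenditure = 5.25 × 3.5 = 18.38.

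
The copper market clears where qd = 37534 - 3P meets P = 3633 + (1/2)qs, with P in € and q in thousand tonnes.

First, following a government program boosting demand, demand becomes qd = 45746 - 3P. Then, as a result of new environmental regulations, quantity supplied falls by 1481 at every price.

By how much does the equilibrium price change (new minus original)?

Solve the original market: 37534 - 3P = 2P - 7266, hence P = 8960 and q = 10654.
The new curves are qd = 45746 - 3P (demand) and qs = 2P - 8747 (supply).
New equilibrium: 45746 - 3P = 2P - 8747 ⇒ 54493 = 5P ⇒ P = 10898.6, q = 13050.2.
ΔP = 10898.6 − 8960 = +1938.6.

+1938.6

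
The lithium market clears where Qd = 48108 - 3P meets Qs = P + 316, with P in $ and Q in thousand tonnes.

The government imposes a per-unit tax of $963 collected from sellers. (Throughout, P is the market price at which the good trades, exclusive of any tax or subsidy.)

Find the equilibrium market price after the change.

12188.75

Original equilibrium: 48108 - 3P = P + 316 gives 47792 = 4P, so P = 11948 and Q = 12264.
Since sellers keep the price net of the tax, the effective supply curve becomes Qs = P - 647.
Equate the new curves: 48108 - 3P = P - 647, giving 48755 = 4P, P = 12188.75, Q = 11541.75.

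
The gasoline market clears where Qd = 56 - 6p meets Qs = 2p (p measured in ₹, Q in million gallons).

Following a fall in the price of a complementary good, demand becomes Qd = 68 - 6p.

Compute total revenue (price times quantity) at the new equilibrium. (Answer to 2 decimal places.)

Solve the original market: 56 - 6p = 2p, hence p = 7 and Q = 14.
The shock moves the curves to Qd = 68 - 6p and Qs = 2p.
Equate the new curves: 68 - 6p = 2p, giving 68 = 8p, p = 8.5, Q = 17.
New expenditure = 8.5 × 17 = 144.50.

144.50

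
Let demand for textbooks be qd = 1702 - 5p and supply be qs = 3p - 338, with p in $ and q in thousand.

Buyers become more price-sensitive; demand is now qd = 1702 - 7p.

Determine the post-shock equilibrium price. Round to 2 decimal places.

204.00

Before the shock: 1702 - 5p = 3p - 338 ⇒ 2040 = 8p ⇒ p = 255, q = 427.
After the shift, demand is qd = 1702 - 7p and supply is qs = 3p - 338.
Equate the new curves: 1702 - 7p = 3p - 338, giving 2040 = 10p, p = 204, q = 274.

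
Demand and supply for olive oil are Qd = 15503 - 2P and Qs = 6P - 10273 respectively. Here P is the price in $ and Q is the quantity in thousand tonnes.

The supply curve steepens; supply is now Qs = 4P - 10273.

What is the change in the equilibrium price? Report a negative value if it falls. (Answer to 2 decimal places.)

+1074.00

Solve the original market: 15503 - 2P = 6P - 10273, hence P = 3222 and Q = 9059.
The shock moves the curves to Qd = 15503 - 2P and Qs = 4P - 10273.
Equate the new curves: 15503 - 2P = 4P - 10273, giving 25776 = 6P, P = 4296, Q = 6911.
ΔP = 4296 − 3222 = +1074.00.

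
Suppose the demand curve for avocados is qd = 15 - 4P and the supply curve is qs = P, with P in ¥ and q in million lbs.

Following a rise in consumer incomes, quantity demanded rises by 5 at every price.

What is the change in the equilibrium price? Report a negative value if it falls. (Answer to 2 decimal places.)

Original equilibrium: 15 - 4P = P gives 15 = 5P, so P = 3 and q = 3.
After the shift, demand is qd = 20 - 4P and supply is qs = P.
New equilibrium: 20 - 4P = P ⇒ 20 = 5P ⇒ P = 4, q = 4.
ΔP = 4 − 3 = +1.00.

+1.00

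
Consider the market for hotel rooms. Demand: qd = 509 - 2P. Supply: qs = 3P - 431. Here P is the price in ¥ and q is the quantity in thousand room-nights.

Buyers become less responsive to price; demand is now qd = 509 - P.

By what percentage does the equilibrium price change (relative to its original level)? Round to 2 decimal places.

+25.00

Original equilibrium: 509 - 2P = 3P - 431 gives 940 = 5P, so P = 188 and q = 133.
The shock moves the curves to qd = 509 - P and qs = 3P - 431.
Clearing the new market: 509 - P = 3P - 431, so P = 235 and q = 274.
%ΔP = (235 − 188) / 188 × 100 = +25.00%.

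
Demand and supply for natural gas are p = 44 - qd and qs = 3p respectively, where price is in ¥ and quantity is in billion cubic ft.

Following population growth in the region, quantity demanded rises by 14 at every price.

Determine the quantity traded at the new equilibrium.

Initially, 44 - p = 3p, so 44 = 4p and p = 11, q = 33.
The new curves are qd = 58 - p (demand) and qs = 3p (supply).
New equilibrium: 58 - p = 3p ⇒ 58 = 4p ⇒ p = 14.5, q = 43.5.

43.5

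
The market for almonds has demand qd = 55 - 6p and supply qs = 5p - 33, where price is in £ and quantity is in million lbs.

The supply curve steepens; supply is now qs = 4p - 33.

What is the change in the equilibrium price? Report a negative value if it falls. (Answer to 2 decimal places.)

Original equilibrium: 55 - 6p = 5p - 33 gives 88 = 11p, so p = 8 and q = 7.
With the change applied: demand qd = 55 - 6p, supply qs = 4p - 33.
Setting them equal: 55 - 6p = 4p - 33 → 88 = 10p, so p = 8.8 and q = 2.2.
Δp = 8.8 − 8 = +0.80.

+0.80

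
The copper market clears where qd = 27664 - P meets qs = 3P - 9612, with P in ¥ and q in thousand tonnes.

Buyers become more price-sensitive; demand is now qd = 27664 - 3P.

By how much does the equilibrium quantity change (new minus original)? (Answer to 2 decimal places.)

-9319.00

Original equilibrium: 27664 - P = 3P - 9612 gives 37276 = 4P, so P = 9319 and q = 18345.
With the change applied: demand qd = 27664 - 3P, supply qs = 3P - 9612.
Equate the new curves: 27664 - 3P = 3P - 9612, giving 37276 = 6P, P = 18638/3 ≈ 6212.6667, q = 9026.
Δq = 9026 − 18345 = -9319.00.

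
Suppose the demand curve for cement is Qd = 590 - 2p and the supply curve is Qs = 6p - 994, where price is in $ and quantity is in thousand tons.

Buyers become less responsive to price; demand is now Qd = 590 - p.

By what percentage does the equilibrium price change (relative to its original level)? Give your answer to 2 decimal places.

Original equilibrium: 590 - 2p = 6p - 994 gives 1584 = 8p, so p = 198 and Q = 194.
With the change applied: demand Qd = 590 - p, supply Qs = 6p - 994.
Clearing the new market: 590 - p = 6p - 994, so p = 1584/7 ≈ 226.2857 and Q = 2546/7 ≈ 363.7143.
%Δp = (226.2857 − 198) / 198 × 100 = +14.29%.

+14.29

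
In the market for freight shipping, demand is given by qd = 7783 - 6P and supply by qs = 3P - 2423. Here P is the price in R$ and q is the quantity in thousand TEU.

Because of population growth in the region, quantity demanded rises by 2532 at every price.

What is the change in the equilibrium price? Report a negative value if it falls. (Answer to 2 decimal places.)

Solve the original market: 7783 - 6P = 3P - 2423, hence P = 1134 and q = 979.
With the change applied: demand qd = 10315 - 6P, supply qs = 3P - 2423.
Equate the new curves: 10315 - 6P = 3P - 2423, giving 12738 = 9P, P = 4246/3 ≈ 1415.3333, q = 1823.
ΔP = 1415.3333 − 1134 = +281.33.

+281.33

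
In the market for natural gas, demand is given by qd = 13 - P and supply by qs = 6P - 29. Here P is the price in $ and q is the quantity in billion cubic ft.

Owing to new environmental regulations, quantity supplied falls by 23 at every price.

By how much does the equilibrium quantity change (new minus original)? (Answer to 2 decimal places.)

Original equilibrium: 13 - P = 6P - 29 gives 42 = 7P, so P = 6 and q = 7.
After the shift, demand is qd = 13 - P and supply is qs = 6P - 52.
Setting them equal: 13 - P = 6P - 52 → 65 = 7P, so P = 65/7 ≈ 9.2857 and q = 26/7 ≈ 3.7143.
Δq = 3.7143 − 7 = -3.29.

-3.29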